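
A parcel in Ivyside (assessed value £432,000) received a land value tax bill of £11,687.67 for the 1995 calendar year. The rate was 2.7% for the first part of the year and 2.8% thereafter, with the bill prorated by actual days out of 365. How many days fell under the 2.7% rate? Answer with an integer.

Let d = days at the first rate; then 365 − d days at the second rate.
£432,000 × [2.7%·d + 2.8%·(365−d)] / 365 = £11,687.67
Solving gives d = 345, so the new rate took effect on December 12, 1995.

345 days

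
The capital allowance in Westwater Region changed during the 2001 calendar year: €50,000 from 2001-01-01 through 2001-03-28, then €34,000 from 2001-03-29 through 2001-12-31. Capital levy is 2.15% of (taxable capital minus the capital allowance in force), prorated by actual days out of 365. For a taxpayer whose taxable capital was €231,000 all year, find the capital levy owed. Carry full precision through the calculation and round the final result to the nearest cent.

2001-01-01 to 2001-03-28: 87 days, exemption €50,000 → (€231,000 − €50,000) × 2.15% × 87/365 = €927.5630
2001-03-29 to 2001-12-31: 278 days, exemption €34,000 → (€231,000 − €34,000) × 2.15% × 278/365 = €3,225.9425
Total = €4,153.5055

€4,153.51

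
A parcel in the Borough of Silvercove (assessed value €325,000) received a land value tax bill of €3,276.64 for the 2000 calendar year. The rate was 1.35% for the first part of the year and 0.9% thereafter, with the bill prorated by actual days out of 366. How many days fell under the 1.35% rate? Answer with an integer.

88 days

Let d = days at the first rate; then 366 − d days at the second rate.
€325,000 × [1.35%·d + 0.9%·(366−d)] / 366 = €3,276.64
Solving gives d = 88, so the new rate took effect on 29 Mar 2000.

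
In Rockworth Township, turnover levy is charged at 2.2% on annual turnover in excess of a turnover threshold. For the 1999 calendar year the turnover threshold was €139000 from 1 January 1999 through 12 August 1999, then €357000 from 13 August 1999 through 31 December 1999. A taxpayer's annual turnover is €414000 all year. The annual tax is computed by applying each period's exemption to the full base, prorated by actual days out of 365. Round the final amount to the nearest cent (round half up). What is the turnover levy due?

€4197.30

1 January – 12 August 1999: 224 days, exemption €139000 → (€414000 − €139000) × 2.2% × 224/365 = €3712.8767
13 August – 31 December 1999: 141 days, exemption €357000 → (€414000 − €357000) × 2.2% × 141/365 = €484.4219
Total = €4197.2986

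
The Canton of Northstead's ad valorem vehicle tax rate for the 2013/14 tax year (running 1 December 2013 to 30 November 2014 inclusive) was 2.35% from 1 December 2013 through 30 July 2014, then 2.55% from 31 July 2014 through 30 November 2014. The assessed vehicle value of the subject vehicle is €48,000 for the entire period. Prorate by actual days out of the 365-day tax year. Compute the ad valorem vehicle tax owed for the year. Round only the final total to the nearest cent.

1 December 2013 – 30 July 2014: 242 days at 2.35% → €48,000 × 2.35% × 242/365 = €747.8795
31 July – 30 November 2014: 123 days at 2.55% → €48,000 × 2.55% × 123/365 = €412.4712
Total = €1,160.3507

€1,160.35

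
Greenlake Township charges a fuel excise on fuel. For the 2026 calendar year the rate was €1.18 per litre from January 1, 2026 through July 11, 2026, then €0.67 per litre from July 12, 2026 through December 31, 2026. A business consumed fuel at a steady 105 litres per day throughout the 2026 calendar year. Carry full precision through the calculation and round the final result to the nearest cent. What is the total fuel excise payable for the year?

€35959.35

January 1 – July 11, 2026: 192 days × 105 litres/day = 20,160 litres at €1.18/litre → €23788.80
July 12 – December 31, 2026: 173 days × 105 litres/day = 18,165 litres at €0.67/litre → €12170.55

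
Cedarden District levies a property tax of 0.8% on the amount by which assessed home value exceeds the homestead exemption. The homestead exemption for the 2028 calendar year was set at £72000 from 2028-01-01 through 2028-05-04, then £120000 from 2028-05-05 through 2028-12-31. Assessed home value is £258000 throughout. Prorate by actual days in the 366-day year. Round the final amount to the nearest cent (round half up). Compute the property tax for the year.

£1235.15

2028-01-01 to 2028-05-04: 125 days, exemption £72000 → (£258000 − £72000) × 0.8% × 125/366 = £508.1967
2028-05-05 to 2028-12-31: 241 days, exemption £120000 → (£258000 − £120000) × 0.8% × 241/366 = £726.9508
Total = £1235.1475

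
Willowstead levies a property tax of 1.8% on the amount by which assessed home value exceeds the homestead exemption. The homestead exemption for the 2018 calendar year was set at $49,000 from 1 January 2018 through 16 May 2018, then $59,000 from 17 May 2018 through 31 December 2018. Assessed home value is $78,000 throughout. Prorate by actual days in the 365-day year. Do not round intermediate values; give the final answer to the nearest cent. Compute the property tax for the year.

1 January – 16 May 2018: 136 days, exemption $49,000 → ($78,000 − $49,000) × 1.8% × 136/365 = $194.4986
17 May – 31 December 2018: 229 days, exemption $59,000 → ($78,000 − $59,000) × 1.8% × 229/365 = $214.5699
Total = $409.0685

$409.07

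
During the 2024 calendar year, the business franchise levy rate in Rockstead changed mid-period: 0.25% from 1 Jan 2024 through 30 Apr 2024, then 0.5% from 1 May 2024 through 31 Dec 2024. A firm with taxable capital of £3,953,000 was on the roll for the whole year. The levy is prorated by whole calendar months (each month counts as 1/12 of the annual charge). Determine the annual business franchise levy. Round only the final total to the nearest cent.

£16,470.83

1 Jan – 30 Apr 2024: 4 months at 0.25% → £3,953,000 × 0.25% × 4/12 = £3,294.1667
1 May – 31 Dec 2024: 8 months at 0.5% → £3,953,000 × 0.5% × 8/12 = £13,176.6667
Total = £16,470.8333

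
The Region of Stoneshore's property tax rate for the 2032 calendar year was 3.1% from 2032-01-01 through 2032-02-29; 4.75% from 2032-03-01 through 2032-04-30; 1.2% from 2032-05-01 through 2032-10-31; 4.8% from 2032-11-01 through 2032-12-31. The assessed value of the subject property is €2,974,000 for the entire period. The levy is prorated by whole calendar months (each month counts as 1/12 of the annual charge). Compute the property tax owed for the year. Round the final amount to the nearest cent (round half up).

2032-01-01 to 2032-02-29: 2 months at 3.1% → €2,974,000 × 3.1% × 2/12 = €15,365.6667
2032-03-01 to 2032-04-30: 2 months at 4.75% → €2,974,000 × 4.75% × 2/12 = €23,544.1667
2032-05-01 to 2032-10-31: 6 months at 1.2% → €2,974,000 × 1.2% × 6/12 = €17,844.0000
2032-11-01 to 2032-12-31: 2 months at 4.8% → €2,974,000 × 4.8% × 2/12 = €23,792.0000
Total = €80,545.8333

€80,545.83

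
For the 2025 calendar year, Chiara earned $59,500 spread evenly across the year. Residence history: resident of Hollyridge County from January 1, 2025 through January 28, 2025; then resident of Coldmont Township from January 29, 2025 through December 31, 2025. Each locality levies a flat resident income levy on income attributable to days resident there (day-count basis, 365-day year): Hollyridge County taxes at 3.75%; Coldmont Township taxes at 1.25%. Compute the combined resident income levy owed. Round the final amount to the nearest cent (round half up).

$857.86

Hollyridge County, January 1 – January 28, 2025: 28 days → $59,500 × 3.75% × 28/365 = $171.1644
Coldmont Township, January 29 – December 31, 2025: 337 days → $59,500 × 1.25% × 337/365 = $686.6952
Total = $857.8596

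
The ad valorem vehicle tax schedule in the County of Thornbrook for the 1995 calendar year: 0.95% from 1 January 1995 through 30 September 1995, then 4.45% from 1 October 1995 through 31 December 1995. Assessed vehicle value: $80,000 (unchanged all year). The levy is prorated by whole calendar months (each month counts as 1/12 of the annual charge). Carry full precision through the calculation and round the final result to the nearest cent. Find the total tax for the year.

1 January – 30 September 1995: 9 months at 0.95% → $80,000 × 0.95% × 9/12 = $570.0000
1 October – 31 December 1995: 3 months at 4.45% → $80,000 × 4.45% × 3/12 = $890.0000
Total = $1,460.0000

$1,460.00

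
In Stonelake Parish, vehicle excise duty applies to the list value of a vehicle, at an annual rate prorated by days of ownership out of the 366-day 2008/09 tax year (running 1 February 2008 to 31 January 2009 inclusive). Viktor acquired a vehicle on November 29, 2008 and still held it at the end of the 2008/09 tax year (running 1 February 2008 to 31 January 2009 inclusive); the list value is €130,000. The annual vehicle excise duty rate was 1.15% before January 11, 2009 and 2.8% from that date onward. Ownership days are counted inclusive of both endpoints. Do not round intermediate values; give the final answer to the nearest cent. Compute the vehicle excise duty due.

€384.49

November 29, 2008 – January 10, 2009: 43 days at 1.15% → €130,000 × 1.15% × 43/366 = €175.6421
January 11 – January 31, 2009: 21 days at 2.8% → €130,000 × 2.8% × 21/366 = €208.8525
Total = €384.4945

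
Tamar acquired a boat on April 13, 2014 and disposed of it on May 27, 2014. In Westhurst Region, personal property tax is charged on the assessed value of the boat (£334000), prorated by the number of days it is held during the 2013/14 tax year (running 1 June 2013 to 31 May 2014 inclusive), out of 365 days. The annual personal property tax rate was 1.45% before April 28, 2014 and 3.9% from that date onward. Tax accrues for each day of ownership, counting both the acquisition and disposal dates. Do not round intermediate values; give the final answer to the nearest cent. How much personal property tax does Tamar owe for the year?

£1269.66

April 13 – April 27, 2014: 15 days at 1.45% → £334000 × 1.45% × 15/365 = £199.0274
April 28 – May 27, 2014: 30 days at 3.9% → £334000 × 3.9% × 30/365 = £1070.6301
Total = £1269.6575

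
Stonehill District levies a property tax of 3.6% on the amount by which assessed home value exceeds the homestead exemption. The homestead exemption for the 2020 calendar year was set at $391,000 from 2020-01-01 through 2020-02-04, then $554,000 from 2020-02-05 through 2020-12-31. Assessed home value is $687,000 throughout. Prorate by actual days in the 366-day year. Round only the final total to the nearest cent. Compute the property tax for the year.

2020-01-01 to 2020-02-04: 35 days, exemption $391,000 → ($687,000 − $391,000) × 3.6% × 35/366 = $1,019.0164
2020-02-05 to 2020-12-31: 331 days, exemption $554,000 → ($687,000 − $554,000) × 3.6% × 331/366 = $4,330.1311
Total = $5,349.1475

$5,349.15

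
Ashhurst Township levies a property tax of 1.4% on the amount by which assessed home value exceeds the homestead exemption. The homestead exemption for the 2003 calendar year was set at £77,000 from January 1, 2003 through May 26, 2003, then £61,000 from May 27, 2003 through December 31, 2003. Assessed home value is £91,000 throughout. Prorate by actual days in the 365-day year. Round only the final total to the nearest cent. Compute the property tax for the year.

£330.40

January 1 – May 26, 2003: 146 days, exemption £77,000 → (£91,000 − £77,000) × 1.4% × 146/365 = £78.4000
May 27 – December 31, 2003: 219 days, exemption £61,000 → (£91,000 − £61,000) × 1.4% × 219/365 = £252.0000
Total = £330.4000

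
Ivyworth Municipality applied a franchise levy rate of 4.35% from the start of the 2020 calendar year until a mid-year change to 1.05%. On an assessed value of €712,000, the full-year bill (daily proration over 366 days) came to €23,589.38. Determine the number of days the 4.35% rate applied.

251 days

Let d = days at the first rate; then 366 − d days at the second rate.
€712,000 × [4.35%·d + 1.05%·(366−d)] / 366 = €23,589.38
Solving gives d = 251, so the new rate took effect on 8 Sep 2020.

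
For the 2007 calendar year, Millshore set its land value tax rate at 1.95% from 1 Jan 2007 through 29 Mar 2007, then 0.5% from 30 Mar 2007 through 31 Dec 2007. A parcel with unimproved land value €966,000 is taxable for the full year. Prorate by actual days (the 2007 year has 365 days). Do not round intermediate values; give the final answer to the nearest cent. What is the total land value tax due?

€8,207.03

1 Jan – 29 Mar 2007: 88 days at 1.95% → €966,000 × 1.95% × 88/365 = €4,541.5233
30 Mar – 31 Dec 2007: 277 days at 0.5% → €966,000 × 0.5% × 277/365 = €3,665.5068
Total = €8,207.0301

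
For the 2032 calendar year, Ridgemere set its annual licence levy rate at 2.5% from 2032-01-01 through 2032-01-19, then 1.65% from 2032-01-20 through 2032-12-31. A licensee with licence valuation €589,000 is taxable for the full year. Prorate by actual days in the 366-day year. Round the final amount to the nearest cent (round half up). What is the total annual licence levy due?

€9,978.40

2032-01-01 to 2032-01-19: 19 days at 2.5% → €589,000 × 2.5% × 19/366 = €764.4126
2032-01-20 to 2032-12-31: 347 days at 1.65% → €589,000 × 1.65% × 347/366 = €9,213.9877
Total = €9,978.4003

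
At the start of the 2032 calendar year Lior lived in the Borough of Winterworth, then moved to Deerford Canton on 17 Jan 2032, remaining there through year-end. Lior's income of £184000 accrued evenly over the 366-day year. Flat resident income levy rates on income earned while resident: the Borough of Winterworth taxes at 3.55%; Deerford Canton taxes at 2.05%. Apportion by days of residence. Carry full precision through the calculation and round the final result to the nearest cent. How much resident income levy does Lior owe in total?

The Borough of Winterworth, 1 Jan – 16 Jan 2032: 16 days → £184000 × 3.55% × 16/366 = £285.5519
Deerford Canton, 17 Jan – 31 Dec 2032: 350 days → £184000 × 2.05% × 350/366 = £3607.1038
Total = £3892.6557

£3892.66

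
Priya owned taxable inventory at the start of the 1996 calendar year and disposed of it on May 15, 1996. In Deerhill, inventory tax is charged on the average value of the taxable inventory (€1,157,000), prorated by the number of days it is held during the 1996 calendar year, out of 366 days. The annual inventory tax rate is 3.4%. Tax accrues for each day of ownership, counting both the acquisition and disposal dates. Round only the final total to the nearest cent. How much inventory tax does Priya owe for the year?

€14,617.40

Days held (January 1 – May 15, 1996): 136 out of 366
Tax = €1,157,000 × 3.4% × 136/366 = €14,617.3989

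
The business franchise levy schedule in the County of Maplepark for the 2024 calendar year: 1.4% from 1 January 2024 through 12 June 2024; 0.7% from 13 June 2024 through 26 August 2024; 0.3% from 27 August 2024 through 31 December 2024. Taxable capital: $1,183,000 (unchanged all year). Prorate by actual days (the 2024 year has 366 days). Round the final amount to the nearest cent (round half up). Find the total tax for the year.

1 January – 12 June 2024: 164 days at 1.4% → $1,183,000 × 1.4% × 164/366 = $7,421.2240
13 June – 26 August 2024: 75 days at 0.7% → $1,183,000 × 0.7% × 75/366 = $1,696.9262
27 August – 31 December 2024: 127 days at 0.3% → $1,183,000 × 0.3% × 127/366 = $1,231.4836
Total = $10,349.6339

$10,349.63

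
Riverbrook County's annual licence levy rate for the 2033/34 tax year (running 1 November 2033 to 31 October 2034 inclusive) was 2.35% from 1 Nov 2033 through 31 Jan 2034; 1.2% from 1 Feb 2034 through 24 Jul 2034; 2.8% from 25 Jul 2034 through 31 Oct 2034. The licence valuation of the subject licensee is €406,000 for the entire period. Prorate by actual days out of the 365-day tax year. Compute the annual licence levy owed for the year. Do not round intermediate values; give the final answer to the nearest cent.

€7,810.77

1 Nov 2033 – 31 Jan 2034: 92 days at 2.35% → €406,000 × 2.35% × 92/365 = €2,404.8548
1 Feb – 24 Jul 2034: 174 days at 1.2% → €406,000 × 1.2% × 174/365 = €2,322.5425
25 Jul – 31 Oct 2034: 99 days at 2.8% → €406,000 × 2.8% × 99/365 = €3,083.3753
Total = €7,810.7726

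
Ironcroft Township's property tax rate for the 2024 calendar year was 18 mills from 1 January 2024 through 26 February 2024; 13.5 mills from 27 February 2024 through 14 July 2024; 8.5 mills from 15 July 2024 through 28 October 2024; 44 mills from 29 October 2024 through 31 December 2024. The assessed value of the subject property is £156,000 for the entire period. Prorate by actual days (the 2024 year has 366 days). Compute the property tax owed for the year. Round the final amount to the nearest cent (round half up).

£2,821.43

1 January – 26 February 2024: 57 days at 18 mills → £156,000 × 1.8% × 57/366 = £437.3115
27 February – 14 July 2024: 139 days at 13.5 mills → £156,000 × 1.35% × 139/366 = £799.8197
15 July – 28 October 2024: 106 days at 8.5 mills → £156,000 × 0.85% × 106/366 = £384.0328
29 October – 31 December 2024: 64 days at 44 mills → £156,000 × 4.4% × 64/366 = £1,200.2623
Total = £2,821.4262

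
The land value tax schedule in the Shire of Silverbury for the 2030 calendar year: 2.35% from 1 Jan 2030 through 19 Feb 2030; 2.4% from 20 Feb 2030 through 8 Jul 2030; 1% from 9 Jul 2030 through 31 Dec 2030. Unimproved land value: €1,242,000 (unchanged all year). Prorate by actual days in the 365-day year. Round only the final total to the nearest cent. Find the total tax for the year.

1 Jan – 19 Feb 2030: 50 days at 2.35% → €1,242,000 × 2.35% × 50/365 = €3,998.2192
20 Feb – 8 Jul 2030: 139 days at 2.4% → €1,242,000 × 2.4% × 139/365 = €11,351.5397
9 Jul – 31 Dec 2030: 176 days at 1% → €1,242,000 × 1% × 176/365 = €5,988.8219
Total = €21,338.5808

€21,338.58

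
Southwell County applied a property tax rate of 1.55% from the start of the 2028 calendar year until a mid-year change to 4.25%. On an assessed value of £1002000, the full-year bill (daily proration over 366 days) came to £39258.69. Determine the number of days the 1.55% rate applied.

Let d = days at the first rate; then 366 − d days at the second rate.
£1002000 × [1.55%·d + 4.25%·(366−d)] / 366 = £39258.69
Solving gives d = 45, so the new rate took effect on 15 February 2028.

45 days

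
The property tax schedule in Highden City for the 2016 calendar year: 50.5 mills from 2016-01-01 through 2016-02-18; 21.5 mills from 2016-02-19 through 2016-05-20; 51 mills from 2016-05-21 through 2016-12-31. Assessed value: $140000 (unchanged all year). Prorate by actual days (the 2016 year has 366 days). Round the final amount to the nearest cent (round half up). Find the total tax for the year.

2016-01-01 to 2016-02-18: 49 days at 50.5 mills → $140000 × 5.05% × 49/366 = $946.5301
2016-02-19 to 2016-05-20: 92 days at 21.5 mills → $140000 × 2.15% × 92/366 = $756.6120
2016-05-21 to 2016-12-31: 225 days at 51 mills → $140000 × 5.1% × 225/366 = $4389.3443
Total = $6092.4863

$6092.49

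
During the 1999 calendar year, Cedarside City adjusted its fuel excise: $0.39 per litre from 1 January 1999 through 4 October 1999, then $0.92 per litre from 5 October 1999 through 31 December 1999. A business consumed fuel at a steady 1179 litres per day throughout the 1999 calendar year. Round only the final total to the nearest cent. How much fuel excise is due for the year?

$222819.21

1 January – 4 October 1999: 277 days × 1179 litres/day = 326,583 litres at $0.39/litre → $127367.37
5 October – 31 December 1999: 88 days × 1179 litres/day = 103,752 litres at $0.92/litre → $95451.84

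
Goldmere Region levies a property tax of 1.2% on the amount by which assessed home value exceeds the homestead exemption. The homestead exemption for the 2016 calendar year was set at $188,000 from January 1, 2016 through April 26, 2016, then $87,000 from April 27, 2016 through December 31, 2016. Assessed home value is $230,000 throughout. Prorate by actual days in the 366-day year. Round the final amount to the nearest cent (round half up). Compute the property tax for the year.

$1,328.56

January 1 – April 26, 2016: 117 days, exemption $188,000 → ($230,000 − $188,000) × 1.2% × 117/366 = $161.1148
April 27 – December 31, 2016: 249 days, exemption $87,000 → ($230,000 − $87,000) × 1.2% × 249/366 = $1,167.4426
Total = $1,328.5574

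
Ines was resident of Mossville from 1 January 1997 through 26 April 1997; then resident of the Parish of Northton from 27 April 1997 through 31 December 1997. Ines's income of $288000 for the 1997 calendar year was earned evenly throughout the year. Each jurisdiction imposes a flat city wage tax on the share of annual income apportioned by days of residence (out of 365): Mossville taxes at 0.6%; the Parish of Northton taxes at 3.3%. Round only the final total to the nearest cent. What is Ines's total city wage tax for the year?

Mossville, 1 January – 26 April 1997: 116 days → $288000 × 0.6% × 116/365 = $549.1726
The Parish of Northton, 27 April – 31 December 1997: 249 days → $288000 × 3.3% × 249/365 = $6483.5507
Total = $7032.7233

$7032.72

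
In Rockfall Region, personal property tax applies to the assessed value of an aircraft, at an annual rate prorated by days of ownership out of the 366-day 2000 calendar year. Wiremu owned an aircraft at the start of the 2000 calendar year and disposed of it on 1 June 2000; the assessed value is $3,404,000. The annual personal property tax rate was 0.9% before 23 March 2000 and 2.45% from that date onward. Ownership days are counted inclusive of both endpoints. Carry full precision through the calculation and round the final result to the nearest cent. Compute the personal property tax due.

$23,042.10

1 January – 22 March 2000: 82 days at 0.9% → $3,404,000 × 0.9% × 82/366 = $6,863.8033
23 March – 1 June 2000: 71 days at 2.45% → $3,404,000 × 2.45% × 71/366 = $16,178.3005
Total = $23,042.1038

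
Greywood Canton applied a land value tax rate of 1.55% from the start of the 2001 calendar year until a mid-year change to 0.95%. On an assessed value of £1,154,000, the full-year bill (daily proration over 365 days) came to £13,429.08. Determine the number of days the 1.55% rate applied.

130 days

Let d = days at the first rate; then 365 − d days at the second rate.
£1,154,000 × [1.55%·d + 0.95%·(365−d)] / 365 = £13,429.08
Solving gives d = 130, so the new rate took effect on May 11, 2001.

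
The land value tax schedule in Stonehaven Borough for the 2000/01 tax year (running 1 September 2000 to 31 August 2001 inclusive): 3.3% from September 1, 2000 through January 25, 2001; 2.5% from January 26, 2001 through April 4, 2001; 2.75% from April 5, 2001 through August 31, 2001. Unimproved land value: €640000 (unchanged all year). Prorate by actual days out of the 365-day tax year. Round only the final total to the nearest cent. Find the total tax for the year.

€18715.18

September 1, 2000 – January 25, 2001: 147 days at 3.3% → €640000 × 3.3% × 147/365 = €8505.8630
January 26 – April 4, 2001: 69 days at 2.5% → €640000 × 2.5% × 69/365 = €3024.6575
April 5 – August 31, 2001: 149 days at 2.75% → €640000 × 2.75% × 149/365 = €7184.6575
Total = €18715.1781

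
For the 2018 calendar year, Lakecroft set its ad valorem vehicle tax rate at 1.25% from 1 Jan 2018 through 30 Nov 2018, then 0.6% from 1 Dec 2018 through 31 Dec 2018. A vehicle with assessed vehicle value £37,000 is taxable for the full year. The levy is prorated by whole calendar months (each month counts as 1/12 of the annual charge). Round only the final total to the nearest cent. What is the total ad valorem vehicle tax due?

1 Jan – 30 Nov 2018: 11 months at 1.25% → £37,000 × 1.25% × 11/12 = £423.9583
1 Dec – 31 Dec 2018: 1 month at 0.6% → £37,000 × 0.6% × 1/12 = £18.5000
Total = £442.4583

£442.46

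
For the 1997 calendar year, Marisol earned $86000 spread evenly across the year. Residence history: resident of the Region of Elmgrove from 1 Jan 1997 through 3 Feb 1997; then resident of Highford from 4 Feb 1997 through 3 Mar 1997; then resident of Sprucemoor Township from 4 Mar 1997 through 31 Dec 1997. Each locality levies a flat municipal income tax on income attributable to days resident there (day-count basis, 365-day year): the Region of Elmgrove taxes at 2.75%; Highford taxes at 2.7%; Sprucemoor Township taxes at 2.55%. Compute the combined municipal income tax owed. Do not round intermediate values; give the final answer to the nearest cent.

$2218.92

The Region of Elmgrove, 1 Jan – 3 Feb 1997: 34 days → $86000 × 2.75% × 34/365 = $220.3014
Highford, 4 Feb – 3 Mar 1997: 28 days → $86000 × 2.7% × 28/365 = $178.1260
Sprucemoor Township, 4 Mar – 31 Dec 1997: 303 days → $86000 × 2.55% × 303/365 = $1820.4904
Total = $2218.9178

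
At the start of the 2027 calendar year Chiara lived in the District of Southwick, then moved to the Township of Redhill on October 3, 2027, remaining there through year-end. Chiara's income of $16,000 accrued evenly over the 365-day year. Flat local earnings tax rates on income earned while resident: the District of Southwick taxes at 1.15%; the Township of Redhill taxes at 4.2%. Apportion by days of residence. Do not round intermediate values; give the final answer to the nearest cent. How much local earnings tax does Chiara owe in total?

The District of Southwick, January 1 – October 2, 2027: 275 days → $16,000 × 1.15% × 275/365 = $138.6301
The Township of Redhill, October 3 – December 31, 2027: 90 days → $16,000 × 4.2% × 90/365 = $165.6986
Total = $304.3288

$304.33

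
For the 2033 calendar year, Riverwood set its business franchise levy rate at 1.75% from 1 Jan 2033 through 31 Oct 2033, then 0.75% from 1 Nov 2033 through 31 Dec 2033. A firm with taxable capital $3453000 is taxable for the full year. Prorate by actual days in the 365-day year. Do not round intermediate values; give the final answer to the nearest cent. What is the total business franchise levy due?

$54656.73

1 Jan – 31 Oct 2033: 304 days at 1.75% → $3453000 × 1.75% × 304/365 = $50328.6575
1 Nov – 31 Dec 2033: 61 days at 0.75% → $3453000 × 0.75% × 61/365 = $4328.0753
Total = $54656.7329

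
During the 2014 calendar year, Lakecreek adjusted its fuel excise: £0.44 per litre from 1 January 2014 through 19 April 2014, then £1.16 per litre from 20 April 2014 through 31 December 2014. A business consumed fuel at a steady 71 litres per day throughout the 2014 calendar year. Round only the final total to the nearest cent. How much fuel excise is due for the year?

£24,489.32

1 January – 19 April 2014: 109 days × 71 litres/day = 7,739 litres at £0.44/litre → £3,405.16
20 April – 31 December 2014: 256 days × 71 litres/day = 18,176 litres at £1.16/litre → £21,084.16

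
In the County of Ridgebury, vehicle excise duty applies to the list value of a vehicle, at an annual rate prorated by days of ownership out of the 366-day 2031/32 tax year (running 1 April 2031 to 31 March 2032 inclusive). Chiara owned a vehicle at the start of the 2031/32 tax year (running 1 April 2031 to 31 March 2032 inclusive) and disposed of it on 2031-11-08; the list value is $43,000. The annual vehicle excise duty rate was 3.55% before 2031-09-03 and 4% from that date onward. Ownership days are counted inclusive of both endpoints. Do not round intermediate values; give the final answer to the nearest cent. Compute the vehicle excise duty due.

2031-04-01 to 2031-09-02: 155 days at 3.55% → $43,000 × 3.55% × 155/366 = $646.4686
2031-09-03 to 2031-11-08: 67 days at 4% → $43,000 × 4% × 67/366 = $314.8634
Total = $961.3320

$961.33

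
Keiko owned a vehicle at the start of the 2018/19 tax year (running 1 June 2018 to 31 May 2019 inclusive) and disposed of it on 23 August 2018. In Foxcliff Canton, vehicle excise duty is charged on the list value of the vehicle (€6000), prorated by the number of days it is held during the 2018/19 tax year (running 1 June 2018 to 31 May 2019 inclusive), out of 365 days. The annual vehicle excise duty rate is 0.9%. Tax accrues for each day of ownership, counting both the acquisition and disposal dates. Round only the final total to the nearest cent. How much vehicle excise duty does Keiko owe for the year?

€12.43

Days held (1 June – 23 August 2018): 84 out of 365
Tax = €6000 × 0.9% × 84/365 = €12.4274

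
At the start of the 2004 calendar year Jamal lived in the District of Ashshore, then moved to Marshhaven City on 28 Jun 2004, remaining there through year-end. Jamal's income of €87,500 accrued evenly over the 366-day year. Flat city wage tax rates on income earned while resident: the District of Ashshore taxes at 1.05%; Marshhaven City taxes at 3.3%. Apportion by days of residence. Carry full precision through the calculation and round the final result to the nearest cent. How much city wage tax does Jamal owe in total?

The District of Ashshore, 1 Jan – 27 Jun 2004: 179 days → €87,500 × 1.05% × 179/366 = €449.3340
Marshhaven City, 28 Jun – 31 Dec 2004: 187 days → €87,500 × 3.3% × 187/366 = €1,475.3074
Total = €1,924.6414

€1,924.64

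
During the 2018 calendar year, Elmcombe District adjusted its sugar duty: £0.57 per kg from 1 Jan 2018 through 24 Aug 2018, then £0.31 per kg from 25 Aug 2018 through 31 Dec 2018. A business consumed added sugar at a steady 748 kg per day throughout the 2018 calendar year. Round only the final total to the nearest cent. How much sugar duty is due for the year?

£130,533.48

1 Jan – 24 Aug 2018: 236 days × 748 kg/day = 176,528 kg at £0.57/kg → £100,620.96
25 Aug – 31 Dec 2018: 129 days × 748 kg/day = 96,492 kg at £0.31/kg → £29,912.52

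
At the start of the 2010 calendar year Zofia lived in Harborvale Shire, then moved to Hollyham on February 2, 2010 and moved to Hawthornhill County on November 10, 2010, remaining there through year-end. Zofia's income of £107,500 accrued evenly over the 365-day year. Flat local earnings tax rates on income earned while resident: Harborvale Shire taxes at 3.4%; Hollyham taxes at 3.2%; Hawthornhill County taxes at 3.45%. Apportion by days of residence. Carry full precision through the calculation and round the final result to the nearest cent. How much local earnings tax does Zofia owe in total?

Harborvale Shire, January 1 – February 1, 2010: 32 days → £107,500 × 3.4% × 32/365 = £320.4384
Hollyham, February 2 – November 9, 2010: 281 days → £107,500 × 3.2% × 281/365 = £2,648.3288
Hawthornhill County, November 10 – December 31, 2010: 52 days → £107,500 × 3.45% × 52/365 = £528.3699
Total = £3,497.1370

£3,497.14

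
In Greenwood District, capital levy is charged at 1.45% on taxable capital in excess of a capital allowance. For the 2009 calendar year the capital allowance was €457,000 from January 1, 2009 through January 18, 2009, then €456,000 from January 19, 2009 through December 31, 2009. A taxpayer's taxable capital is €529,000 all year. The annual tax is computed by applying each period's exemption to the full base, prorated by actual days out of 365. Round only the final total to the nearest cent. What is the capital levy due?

€1,057.78

January 1 – January 18, 2009: 18 days, exemption €457,000 → (€529,000 − €457,000) × 1.45% × 18/365 = €51.4849
January 19 – December 31, 2009: 347 days, exemption €456,000 → (€529,000 − €456,000) × 1.45% × 347/365 = €1,006.3000
Total = €1,057.7849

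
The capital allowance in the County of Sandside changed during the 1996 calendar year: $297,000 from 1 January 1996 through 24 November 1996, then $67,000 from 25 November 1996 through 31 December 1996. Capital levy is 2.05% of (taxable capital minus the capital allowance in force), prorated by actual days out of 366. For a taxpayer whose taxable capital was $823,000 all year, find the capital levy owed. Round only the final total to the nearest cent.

$11,259.65

1 January – 24 November 1996: 329 days, exemption $297,000 → ($823,000 − $297,000) × 2.05% × 329/366 = $9,692.9153
25 November – 31 December 1996: 37 days, exemption $67,000 → ($823,000 − $67,000) × 2.05% × 37/366 = $1,566.7377
Total = $11,259.6530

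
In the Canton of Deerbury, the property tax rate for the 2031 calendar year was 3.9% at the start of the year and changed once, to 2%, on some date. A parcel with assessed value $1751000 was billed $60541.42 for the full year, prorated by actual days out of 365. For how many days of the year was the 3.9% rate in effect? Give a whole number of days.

Let d = days at the first rate; then 365 − d days at the second rate.
$1751000 × [3.9%·d + 2%·(365−d)] / 365 = $60541.42
Solving gives d = 280, so the new rate took effect on 8 Oct 2031.

280 days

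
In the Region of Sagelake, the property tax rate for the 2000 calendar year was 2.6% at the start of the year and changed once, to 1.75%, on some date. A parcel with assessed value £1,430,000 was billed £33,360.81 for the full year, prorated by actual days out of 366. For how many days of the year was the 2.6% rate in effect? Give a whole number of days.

Let d = days at the first rate; then 366 − d days at the second rate.
£1,430,000 × [2.6%·d + 1.75%·(366−d)] / 366 = £33,360.81
Solving gives d = 251, so the new rate took effect on 8 September 2000.

251 days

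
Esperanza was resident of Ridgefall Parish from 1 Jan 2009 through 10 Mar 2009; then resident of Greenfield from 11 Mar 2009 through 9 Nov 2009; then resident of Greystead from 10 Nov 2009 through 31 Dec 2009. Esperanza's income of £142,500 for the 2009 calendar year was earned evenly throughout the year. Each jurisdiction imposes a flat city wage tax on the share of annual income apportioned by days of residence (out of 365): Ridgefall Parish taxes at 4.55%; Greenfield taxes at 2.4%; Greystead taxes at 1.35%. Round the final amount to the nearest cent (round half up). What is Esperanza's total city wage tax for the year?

Ridgefall Parish, 1 Jan – 10 Mar 2009: 69 days → £142,500 × 4.55% × 69/365 = £1,225.6952
Greenfield, 11 Mar – 9 Nov 2009: 244 days → £142,500 × 2.4% × 244/365 = £2,286.2466
Greystead, 10 Nov – 31 Dec 2009: 52 days → £142,500 × 1.35% × 52/365 = £274.0685
Total = £3,786.0103

£3,786.01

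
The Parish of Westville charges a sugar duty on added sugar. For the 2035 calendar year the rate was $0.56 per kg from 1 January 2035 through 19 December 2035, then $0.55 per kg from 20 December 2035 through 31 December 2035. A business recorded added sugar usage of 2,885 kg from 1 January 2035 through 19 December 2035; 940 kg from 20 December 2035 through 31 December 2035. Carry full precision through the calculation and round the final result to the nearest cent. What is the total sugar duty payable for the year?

$2,132.60

1 January – 19 December 2035: 2,885 kg at $0.56/kg → $1,615.60
20 December – 31 December 2035: 940 kg at $0.55/kg → $517.00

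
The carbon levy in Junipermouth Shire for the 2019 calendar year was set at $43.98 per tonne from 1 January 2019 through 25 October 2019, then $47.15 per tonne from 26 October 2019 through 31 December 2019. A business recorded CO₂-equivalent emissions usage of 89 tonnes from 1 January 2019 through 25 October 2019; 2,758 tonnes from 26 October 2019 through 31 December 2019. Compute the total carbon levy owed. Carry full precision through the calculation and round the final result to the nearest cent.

$133953.92

1 January – 25 October 2019: 89 tonnes at $43.98/tonne → $3914.22
26 October – 31 December 2019: 2,758 tonnes at $47.15/tonne → $130039.70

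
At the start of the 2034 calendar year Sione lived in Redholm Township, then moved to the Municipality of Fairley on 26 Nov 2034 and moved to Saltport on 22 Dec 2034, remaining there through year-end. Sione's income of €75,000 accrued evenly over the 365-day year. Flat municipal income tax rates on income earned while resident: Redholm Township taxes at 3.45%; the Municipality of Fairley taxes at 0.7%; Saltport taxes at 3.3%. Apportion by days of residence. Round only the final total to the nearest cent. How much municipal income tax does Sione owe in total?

Redholm Township, 1 Jan – 25 Nov 2034: 329 days → €75,000 × 3.45% × 329/365 = €2,332.2945
The Municipality of Fairley, 26 Nov – 21 Dec 2034: 26 days → €75,000 × 0.7% × 26/365 = €37.3973
Saltport, 22 Dec – 31 Dec 2034: 10 days → €75,000 × 3.3% × 10/365 = €67.8082
Total = €2,437.5000

€2,437.50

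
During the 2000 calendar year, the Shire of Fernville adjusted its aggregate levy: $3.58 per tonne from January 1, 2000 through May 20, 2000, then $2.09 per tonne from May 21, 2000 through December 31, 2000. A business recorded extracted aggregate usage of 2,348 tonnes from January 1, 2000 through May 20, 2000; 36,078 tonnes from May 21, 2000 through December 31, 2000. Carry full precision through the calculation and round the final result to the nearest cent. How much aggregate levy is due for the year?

$83,808.86

January 1 – May 20, 2000: 2,348 tonnes at $3.58/tonne → $8,405.84
May 21 – December 31, 2000: 36,078 tonnes at $2.09/tonne → $75,403.02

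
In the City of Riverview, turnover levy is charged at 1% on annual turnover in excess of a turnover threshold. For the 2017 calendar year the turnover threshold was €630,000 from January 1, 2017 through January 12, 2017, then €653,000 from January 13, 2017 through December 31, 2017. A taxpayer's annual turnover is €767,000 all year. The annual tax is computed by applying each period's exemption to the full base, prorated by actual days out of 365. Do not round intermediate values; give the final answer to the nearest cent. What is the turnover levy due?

January 1 – January 12, 2017: 12 days, exemption €630,000 → (€767,000 − €630,000) × 1% × 12/365 = €45.0411
January 13 – December 31, 2017: 353 days, exemption €653,000 → (€767,000 − €653,000) × 1% × 353/365 = €1,102.5205
Total = €1,147.5616

€1,147.56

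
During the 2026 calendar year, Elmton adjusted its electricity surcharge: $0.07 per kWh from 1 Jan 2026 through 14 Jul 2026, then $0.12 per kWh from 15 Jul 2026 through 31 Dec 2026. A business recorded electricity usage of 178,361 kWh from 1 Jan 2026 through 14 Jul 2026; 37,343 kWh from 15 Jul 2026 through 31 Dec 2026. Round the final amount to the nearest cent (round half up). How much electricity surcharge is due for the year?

1 Jan – 14 Jul 2026: 178,361 kWh at $0.07/kWh → $12485.27
15 Jul – 31 Dec 2026: 37,343 kWh at $0.12/kWh → $4481.16

$16966.43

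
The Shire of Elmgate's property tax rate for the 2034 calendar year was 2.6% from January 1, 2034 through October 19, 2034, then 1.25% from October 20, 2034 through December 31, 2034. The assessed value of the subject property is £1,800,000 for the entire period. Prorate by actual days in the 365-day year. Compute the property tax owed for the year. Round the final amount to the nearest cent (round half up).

£41,940.00

January 1 – October 19, 2034: 292 days at 2.6% → £1,800,000 × 2.6% × 292/365 = £37,440.0000
October 20 – December 31, 2034: 73 days at 1.25% → £1,800,000 × 1.25% × 73/365 = £4,500.0000
Total = £41,940.0000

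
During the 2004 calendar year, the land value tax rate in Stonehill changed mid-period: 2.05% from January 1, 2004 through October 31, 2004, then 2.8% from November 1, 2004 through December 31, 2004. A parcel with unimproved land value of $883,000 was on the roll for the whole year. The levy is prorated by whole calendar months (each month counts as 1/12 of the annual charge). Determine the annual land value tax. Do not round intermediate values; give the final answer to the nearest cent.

January 1 – October 31, 2004: 10 months at 2.05% → $883,000 × 2.05% × 10/12 = $15,084.5833
November 1 – December 31, 2004: 2 months at 2.8% → $883,000 × 2.8% × 2/12 = $4,120.6667
Total = $19,205.2500

$19,205.25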